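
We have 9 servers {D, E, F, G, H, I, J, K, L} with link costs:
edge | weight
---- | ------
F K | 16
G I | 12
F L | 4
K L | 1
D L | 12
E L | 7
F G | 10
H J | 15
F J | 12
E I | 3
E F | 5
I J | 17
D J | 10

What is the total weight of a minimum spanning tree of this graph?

60

Prim, starting at L.
Step 1: frontier [K L 1, F L 4, E L 7, D L 12] → take K L (1); add K.
Step 2: frontier [F K 16, F L 4, E L 7, D L 12] → take F L (4); add F.
Step 3: frontier [E F 5, F G 10, F J 12, E L 7, D L 12] → take E F (5); add E.
Step 4: frontier [E I 3, F G 10, F J 12, D L 12] → take E I (3); add I.
Step 5: frontier [F G 10, F J 12, G I 12, I J 17, D L 12] → take F G (10); add G.
Step 6: frontier [F J 12, I J 17, D L 12] → take D L (12); add D.
Step 7: frontier [D J 10, F J 12, I J 17] → take D J (10); add J.
Step 8: frontier [H J 15] → take H J (15); add H.
MST edges: K L, F L, E F, E I, F G, D L, D J, H J; total weight 1+4+5+3+10+12+10+15 = 60.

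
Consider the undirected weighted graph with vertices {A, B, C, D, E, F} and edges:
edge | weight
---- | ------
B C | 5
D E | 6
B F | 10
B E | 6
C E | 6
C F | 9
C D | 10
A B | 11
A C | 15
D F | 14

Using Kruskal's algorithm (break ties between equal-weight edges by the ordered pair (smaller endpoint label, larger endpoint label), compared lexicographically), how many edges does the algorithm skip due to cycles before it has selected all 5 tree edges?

3

Kruskal: consider edges lightest-first.
B C (5): add. Components now {A} {B,C} {D} {E} {F}
B E (6): add. Components now {A} {B,C,E} {D} {F}
C E (6): skip — C and E already connected.
D E (6): add. Components now {A} {B,C,D,E} {F}
C F (9): add. Components now {A} {B,C,D,E,F}
B F (10): skip — B and F already connected.
C D (10): skip — C and D already connected.
A B (11): add. Components now {A,B,C,D,E,F}
Edges rejected before the tree was complete: 3.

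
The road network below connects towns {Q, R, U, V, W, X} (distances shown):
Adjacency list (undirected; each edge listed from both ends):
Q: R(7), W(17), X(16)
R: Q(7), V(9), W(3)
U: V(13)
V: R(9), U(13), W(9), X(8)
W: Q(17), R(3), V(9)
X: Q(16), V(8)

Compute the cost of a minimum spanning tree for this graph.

Kruskal: consider edges lightest-first.
R—W (3): add. Components now {U} {X} {R,W} {V} {Q}
Q—R (7): add. Components now {U} {X} {Q,R,W} {V}
V—X (8): add. Components now {U} {V,X} {Q,R,W}
R—V (9): add. Components now {U} {Q,R,V,W,X}
V—W (9): skip — V and W already connected.
U—V (13): add. Components now {Q,R,U,V,W,X}
MST edges: R—W, Q—R, V—X, R—V, U—V; total weight 3+7+8+9+13 = 40.

40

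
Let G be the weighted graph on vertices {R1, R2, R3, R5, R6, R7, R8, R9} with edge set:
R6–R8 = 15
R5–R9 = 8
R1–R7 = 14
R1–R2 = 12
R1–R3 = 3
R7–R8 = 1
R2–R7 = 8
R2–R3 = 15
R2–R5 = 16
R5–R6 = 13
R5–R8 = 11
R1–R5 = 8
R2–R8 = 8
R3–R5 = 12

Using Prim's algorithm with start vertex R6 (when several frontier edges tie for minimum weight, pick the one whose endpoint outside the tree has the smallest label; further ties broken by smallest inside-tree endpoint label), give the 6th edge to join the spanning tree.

Grow the tree from R6 using Prim:
Step 1: cheapest edge leaving the tree is R5–R6 (13); add R5.
Step 2: cheapest edge leaving the tree is R1–R5 (8); add R1.
Step 3: cheapest edge leaving the tree is R1–R3 (3); add R3.
Step 4: cheapest edge leaving the tree is R5–R9 (8); add R9.
Step 5: cheapest edge leaving the tree is R5–R8 (11); add R8.
Step 6: cheapest edge leaving the tree is R7–R8 (1); add R7.
Step 7: cheapest edge leaving the tree is R2–R7 (8); add R2.
The 6th edge added is R7–R8.

R7-R8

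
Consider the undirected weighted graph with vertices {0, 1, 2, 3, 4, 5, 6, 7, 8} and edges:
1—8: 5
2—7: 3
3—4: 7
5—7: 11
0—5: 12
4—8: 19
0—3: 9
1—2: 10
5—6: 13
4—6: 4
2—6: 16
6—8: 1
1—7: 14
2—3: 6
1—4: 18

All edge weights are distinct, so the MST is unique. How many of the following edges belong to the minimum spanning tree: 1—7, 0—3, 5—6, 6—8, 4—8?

2

Kruskal: consider edges lightest-first.
6—8 (1): add — endpoints in different components.
2—7 (3): add — endpoints in different components.
4—6 (4): add — endpoints in different components.
1—8 (5): add — endpoints in different components.
2—3 (6): add — endpoints in different components.
3—4 (7): add — endpoints in different components.
0—3 (9): add — endpoints in different components.
1—2 (10): skip — 1 and 2 already connected.
5—7 (11): add — endpoints in different components.
MST edge set: {6—8, 2—7, 4—6, 1—8, 2—3, 3—4, 0—3, 5—7}.
Of the listed edges, {0—3, 6—8} are in the MST → 2.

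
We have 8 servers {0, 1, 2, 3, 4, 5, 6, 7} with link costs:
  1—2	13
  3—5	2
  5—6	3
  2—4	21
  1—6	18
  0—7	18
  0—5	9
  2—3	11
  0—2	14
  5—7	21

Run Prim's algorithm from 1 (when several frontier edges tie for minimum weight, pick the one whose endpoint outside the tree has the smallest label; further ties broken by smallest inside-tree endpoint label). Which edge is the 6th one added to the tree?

Prim, starting at 1.
Step 1: cheapest edge leaving the tree is 1—2 (13); add 2.
Step 2: cheapest edge leaving the tree is 2—3 (11); add 3.
Step 3: cheapest edge leaving the tree is 3—5 (2); add 5.
Step 4: cheapest edge leaving the tree is 5—6 (3); add 6.
Step 5: cheapest edge leaving the tree is 0—5 (9); add 0.
Step 6: cheapest edge leaving the tree is 0—7 (18); add 7.
Step 7: cheapest edge leaving the tree is 2—4 (21); add 4.
The 6th edge added is 0—7.

0-7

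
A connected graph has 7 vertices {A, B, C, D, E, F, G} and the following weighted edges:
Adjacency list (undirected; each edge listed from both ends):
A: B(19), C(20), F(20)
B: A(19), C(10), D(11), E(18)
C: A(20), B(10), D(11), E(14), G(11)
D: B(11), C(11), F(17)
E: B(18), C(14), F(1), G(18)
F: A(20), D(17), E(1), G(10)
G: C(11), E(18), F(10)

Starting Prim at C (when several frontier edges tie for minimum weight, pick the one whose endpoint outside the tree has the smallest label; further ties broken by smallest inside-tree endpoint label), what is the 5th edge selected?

E-F

Prim, starting at C.
Step 1: cheapest edge leaving the tree is B—C (10); add B.
Step 2: cheapest edge leaving the tree is B—D (11); add D.
Step 3: cheapest edge leaving the tree is C—G (11); add G.
Step 4: cheapest edge leaving the tree is F—G (10); add F.
Step 5: cheapest edge leaving the tree is E—F (1); add E.
Step 6: cheapest edge leaving the tree is A—B (19); add A.
The 5th edge added is E—F.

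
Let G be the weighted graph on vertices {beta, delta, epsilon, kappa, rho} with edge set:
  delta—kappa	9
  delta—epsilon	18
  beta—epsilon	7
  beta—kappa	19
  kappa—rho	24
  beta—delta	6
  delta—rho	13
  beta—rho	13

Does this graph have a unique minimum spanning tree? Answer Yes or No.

Sort edges by weight, then run Kruskal:
beta—delta (6): add. Components now {kappa} {rho} {epsilon} {beta,delta}
beta—epsilon (7): add. Components now {kappa} {rho} {beta,delta,epsilon}
delta—kappa (9): add. Components now {beta,delta,epsilon,kappa} {rho}
beta—rho (13): add. Components now {beta,delta,epsilon,kappa,rho}
Non-tree edge delta—rho has weight 13, equal to the heaviest edge on its tree cycle — swapping gives another MST of the same weight. Not unique.

No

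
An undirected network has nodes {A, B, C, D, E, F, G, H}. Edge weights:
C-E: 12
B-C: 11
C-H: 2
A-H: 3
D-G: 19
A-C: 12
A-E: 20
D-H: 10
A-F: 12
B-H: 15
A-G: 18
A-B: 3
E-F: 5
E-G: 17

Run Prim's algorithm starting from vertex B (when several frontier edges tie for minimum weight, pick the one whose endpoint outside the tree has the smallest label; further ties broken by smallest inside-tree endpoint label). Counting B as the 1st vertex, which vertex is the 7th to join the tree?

Grow the tree from B using Prim:
Step 1: frontier [A-B 3, B-C 11, B-H 15] → take A-B (3); add A.
Step 2: frontier [A-H 3, A-C 12, A-F 12, A-G 18, A-E 20, B-C 11, B-H 15] → take A-H (3); add H.
Step 3: frontier [A-C 12, A-F 12, A-G 18, A-E 20, B-C 11, C-H 2, D-H 10] → take C-H (2); add C.
Step 4: frontier [A-F 12, A-G 18, A-E 20, C-E 12, D-H 10] → take D-H (10); add D.
Step 5: frontier [A-F 12, A-G 18, A-E 20, C-E 12, D-G 19] → take C-E (12); add E.
Step 6: frontier [A-F 12, A-G 18, D-G 19, E-F 5, E-G 17] → take E-F (5); add F.
Step 7: frontier [A-G 18, D-G 19, E-G 17] → take E-G (17); add G.
Vertex order: B, A, H, C, D, E, F, G. The 7th vertex is F.

F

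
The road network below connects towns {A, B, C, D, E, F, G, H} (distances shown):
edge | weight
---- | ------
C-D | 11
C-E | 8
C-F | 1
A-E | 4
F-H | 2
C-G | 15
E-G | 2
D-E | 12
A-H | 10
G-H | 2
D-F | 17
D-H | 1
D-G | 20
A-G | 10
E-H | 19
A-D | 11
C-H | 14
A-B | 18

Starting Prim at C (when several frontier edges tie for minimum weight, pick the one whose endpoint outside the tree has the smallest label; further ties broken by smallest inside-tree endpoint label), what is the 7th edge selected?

Prim, starting at C.
Step 1: cheapest edge leaving the tree is C-F (1); add F.
Step 2: cheapest edge leaving the tree is F-H (2); add H.
Step 3: cheapest edge leaving the tree is D-H (1); add D.
Step 4: cheapest edge leaving the tree is G-H (2); add G.
Step 5: cheapest edge leaving the tree is E-G (2); add E.
Step 6: cheapest edge leaving the tree is A-E (4); add A.
Step 7: cheapest edge leaving the tree is A-B (18); add B.
The 7th edge added is A-B.

A-B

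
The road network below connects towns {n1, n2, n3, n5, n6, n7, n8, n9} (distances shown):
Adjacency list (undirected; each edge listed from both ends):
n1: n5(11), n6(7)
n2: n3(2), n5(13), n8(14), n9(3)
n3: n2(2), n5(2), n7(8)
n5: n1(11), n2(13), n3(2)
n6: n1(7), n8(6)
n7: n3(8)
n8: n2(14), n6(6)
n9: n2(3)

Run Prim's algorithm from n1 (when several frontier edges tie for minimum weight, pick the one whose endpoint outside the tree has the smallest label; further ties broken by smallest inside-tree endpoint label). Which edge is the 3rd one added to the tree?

Grow the tree from n1 using Prim:
Step 1: frontier [n1 n6 7, n1 n5 11] → take n1 n6 (7); add n6.
Step 2: frontier [n1 n5 11, n6 n8 6] → take n6 n8 (6); add n8.
Step 3: frontier [n1 n5 11, n2 n8 14] → take n1 n5 (11); add n5.
Step 4: frontier [n3 n5 2, n2 n5 13, n2 n8 14] → take n3 n5 (2); add n3.
Step 5: frontier [n2 n3 2, n3 n7 8, n2 n5 13, n2 n8 14] → take n2 n3 (2); add n2.
Step 6: frontier [n2 n9 3, n3 n7 8] → take n2 n9 (3); add n9.
Step 7: frontier [n3 n7 8] → take n3 n7 (8); add n7.
The 3rd edge added is n1 n5.

n1-n5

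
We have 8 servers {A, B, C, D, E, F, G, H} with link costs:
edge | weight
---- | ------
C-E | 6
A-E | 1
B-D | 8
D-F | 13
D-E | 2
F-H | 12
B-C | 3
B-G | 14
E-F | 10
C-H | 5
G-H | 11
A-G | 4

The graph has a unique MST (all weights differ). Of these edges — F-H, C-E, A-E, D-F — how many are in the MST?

Kruskal's algorithm — process edges by increasing weight (ties by edge label):
A-E (1): add — endpoints in different components.
D-E (2): add — endpoints in different components.
B-C (3): add — endpoints in different components.
A-G (4): add — endpoints in different components.
C-H (5): add — endpoints in different components.
C-E (6): add — endpoints in different components.
B-D (8): skip — B and D already connected.
E-F (10): add — endpoints in different components.
MST edge set: {A-E, D-E, B-C, A-G, C-H, C-E, E-F}.
Of the listed edges, {C-E, A-E} are in the MST → 2.

2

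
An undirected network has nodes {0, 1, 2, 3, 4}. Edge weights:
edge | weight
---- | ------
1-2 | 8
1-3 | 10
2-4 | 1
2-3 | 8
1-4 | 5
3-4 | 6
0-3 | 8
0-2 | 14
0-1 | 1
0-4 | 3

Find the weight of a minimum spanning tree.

Kruskal: consider edges lightest-first.
0-1 (1): add. Components now {0,1} {2} {3} {4}
2-4 (1): add. Components now {0,1} {2,4} {3}
0-4 (3): add. Components now {0,1,2,4} {3}
1-4 (5): skip — 1 and 4 already connected.
3-4 (6): add. Components now {0,1,2,3,4}
MST edges: 0-1, 2-4, 0-4, 3-4; total weight 1+1+3+6 = 11.

11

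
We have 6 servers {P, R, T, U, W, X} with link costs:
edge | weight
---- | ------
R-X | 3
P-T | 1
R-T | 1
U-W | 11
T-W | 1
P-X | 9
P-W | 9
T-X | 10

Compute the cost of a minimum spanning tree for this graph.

Prim's algorithm from P:
Step 1: cheapest edge leaving the tree is P-T (1); add T.
Step 2: cheapest edge leaving the tree is R-T (1); add R.
Step 3: cheapest edge leaving the tree is T-W (1); add W.
Step 4: cheapest edge leaving the tree is R-X (3); add X.
Step 5: cheapest edge leaving the tree is U-W (11); add U.
MST edges: P-T, R-T, T-W, R-X, U-W; total weight 1+1+1+3+11 = 17.

17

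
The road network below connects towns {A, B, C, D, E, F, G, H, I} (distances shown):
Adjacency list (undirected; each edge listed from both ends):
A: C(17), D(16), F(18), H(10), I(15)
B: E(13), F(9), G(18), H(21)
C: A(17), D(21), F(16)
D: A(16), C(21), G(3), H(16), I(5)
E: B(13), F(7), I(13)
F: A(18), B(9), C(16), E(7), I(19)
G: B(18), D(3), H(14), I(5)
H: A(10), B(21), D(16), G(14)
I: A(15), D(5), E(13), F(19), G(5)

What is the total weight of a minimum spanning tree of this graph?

77

Prim's algorithm from A:
Step 1: cheapest edge leaving the tree is A–H (10); add H.
Step 2: cheapest edge leaving the tree is G–H (14); add G.
Step 3: cheapest edge leaving the tree is D–G (3); add D.
Step 4: cheapest edge leaving the tree is D–I (5); add I.
Step 5: cheapest edge leaving the tree is E–I (13); add E.
Step 6: cheapest edge leaving the tree is E–F (7); add F.
Step 7: cheapest edge leaving the tree is B–F (9); add B.
Step 8: cheapest edge leaving the tree is C–F (16); add C.
MST edges: A–H, G–H, D–G, D–I, E–I, E–F, B–F, C–F; total weight 10+14+3+5+13+7+9+16 = 77.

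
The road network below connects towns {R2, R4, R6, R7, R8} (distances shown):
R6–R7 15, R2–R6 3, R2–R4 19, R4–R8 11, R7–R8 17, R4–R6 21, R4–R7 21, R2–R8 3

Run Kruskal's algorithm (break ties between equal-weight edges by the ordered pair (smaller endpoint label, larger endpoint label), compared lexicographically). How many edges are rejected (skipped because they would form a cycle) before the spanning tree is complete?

0

Kruskal: consider edges lightest-first.
R2–R6 (3): add. Components now {R2,R6} {R4} {R8} {R7}
R2–R8 (3): add. Components now {R2,R6,R8} {R4} {R7}
R4–R8 (11): add. Components now {R2,R4,R6,R8} {R7}
R6–R7 (15): add. Components now {R2,R4,R6,R7,R8}
Edges rejected before the tree was complete: 0.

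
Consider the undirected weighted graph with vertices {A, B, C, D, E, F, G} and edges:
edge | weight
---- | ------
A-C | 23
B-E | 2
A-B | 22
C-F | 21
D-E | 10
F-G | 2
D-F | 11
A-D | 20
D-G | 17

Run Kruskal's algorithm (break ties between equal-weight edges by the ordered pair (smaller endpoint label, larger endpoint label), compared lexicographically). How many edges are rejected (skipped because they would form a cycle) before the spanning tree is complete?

1

Sort edges by weight, then run Kruskal:
B-E (2): add. Components now {A} {B,E} {C} {D} {F} {G}
F-G (2): add. Components now {A} {B,E} {C} {D} {F,G}
D-E (10): add. Components now {A} {B,D,E} {C} {F,G}
D-F (11): add. Components now {A} {B,D,E,F,G} {C}
D-G (17): skip — D and G already connected.
A-D (20): add. Components now {A,B,D,E,F,G} {C}
C-F (21): add. Components now {A,B,C,D,E,F,G}
Edges rejected before the tree was complete: 1.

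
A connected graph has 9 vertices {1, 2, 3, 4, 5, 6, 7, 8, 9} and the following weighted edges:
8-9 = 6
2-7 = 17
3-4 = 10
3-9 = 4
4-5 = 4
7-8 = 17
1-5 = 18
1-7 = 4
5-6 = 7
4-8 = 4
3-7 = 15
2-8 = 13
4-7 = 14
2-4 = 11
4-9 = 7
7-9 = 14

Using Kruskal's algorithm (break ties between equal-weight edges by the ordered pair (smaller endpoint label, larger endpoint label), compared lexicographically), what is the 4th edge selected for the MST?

4-8

Kruskal's algorithm — process edges by increasing weight (ties by edge label):
1-7 (4): add — endpoints in different components.
3-9 (4): add — endpoints in different components.
4-5 (4): add — endpoints in different components.
4-8 (4): add — endpoints in different components.
8-9 (6): add — endpoints in different components.
4-9 (7): skip — 4 and 9 already connected.
5-6 (7): add — endpoints in different components.
3-4 (10): skip — 3 and 4 already connected.
2-4 (11): add — endpoints in different components.
2-8 (13): skip — 2 and 8 already connected.
4-7 (14): add — endpoints in different components.
The 4th edge added is 4-8.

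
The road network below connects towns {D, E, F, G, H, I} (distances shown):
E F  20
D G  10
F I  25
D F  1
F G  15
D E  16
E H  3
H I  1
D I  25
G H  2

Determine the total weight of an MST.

Kruskal: consider edges lightest-first.
D F (1): add — endpoints in different components.
H I (1): add — endpoints in different components.
G H (2): add — endpoints in different components.
E H (3): add — endpoints in different components.
D G (10): add — endpoints in different components.
MST edges: D F, H I, G H, E H, D G; total weight 1+1+2+3+10 = 17.

17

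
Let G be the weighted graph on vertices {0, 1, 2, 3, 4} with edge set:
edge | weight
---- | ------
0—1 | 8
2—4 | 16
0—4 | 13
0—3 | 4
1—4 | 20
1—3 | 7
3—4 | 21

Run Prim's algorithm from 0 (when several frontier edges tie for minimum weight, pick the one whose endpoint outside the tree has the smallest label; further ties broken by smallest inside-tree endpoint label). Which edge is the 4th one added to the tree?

Prim's algorithm from 0:
Step 1: frontier [0—3 4, 0—1 8, 0—4 13] → take 0—3 (4); add 3.
Step 2: frontier [0—1 8, 0—4 13, 1—3 7, 3—4 21] → take 1—3 (7); add 1.
Step 3: frontier [0—4 13, 1—4 20, 3—4 21] → take 0—4 (13); add 4.
Step 4: frontier [2—4 16] → take 2—4 (16); add 2.
The 4th edge added is 2—4.

2-4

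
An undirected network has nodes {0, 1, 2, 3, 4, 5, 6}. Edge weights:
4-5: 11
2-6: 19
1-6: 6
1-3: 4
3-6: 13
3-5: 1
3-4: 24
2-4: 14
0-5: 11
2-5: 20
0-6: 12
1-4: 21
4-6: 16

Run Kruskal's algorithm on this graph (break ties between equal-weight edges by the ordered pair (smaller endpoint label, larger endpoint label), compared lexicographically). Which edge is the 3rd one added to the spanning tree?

Sort edges by weight, then run Kruskal:
3-5 (1): add. Components now {0} {1} {2} {3,5} {4} {6}
1-3 (4): add. Components now {0} {1,3,5} {2} {4} {6}
1-6 (6): add. Components now {0} {1,3,5,6} {2} {4}
0-5 (11): add. Components now {0,1,3,5,6} {2} {4}
4-5 (11): add. Components now {0,1,3,4,5,6} {2}
0-6 (12): skip — 0 and 6 already connected.
3-6 (13): skip — 3 and 6 already connected.
2-4 (14): add. Components now {0,1,2,3,4,5,6}
The 3rd edge added is 1-6.

1-6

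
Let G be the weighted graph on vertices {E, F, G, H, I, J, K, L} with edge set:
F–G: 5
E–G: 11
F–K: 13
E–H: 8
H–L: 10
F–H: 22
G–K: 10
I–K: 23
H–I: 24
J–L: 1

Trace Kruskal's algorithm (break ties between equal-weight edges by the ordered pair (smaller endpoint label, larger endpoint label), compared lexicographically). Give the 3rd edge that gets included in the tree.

Kruskal's algorithm — process edges by increasing weight (ties by edge label):
J–L (1): add — endpoints in different components.
F–G (5): add — endpoints in different components.
E–H (8): add — endpoints in different components.
G–K (10): add — endpoints in different components.
H–L (10): add — endpoints in different components.
E–G (11): add — endpoints in different components.
F–K (13): skip — F and K already connected.
F–H (22): skip — F and H already connected.
I–K (23): add — endpoints in different components.
The 3rd edge added is E–H.

E-H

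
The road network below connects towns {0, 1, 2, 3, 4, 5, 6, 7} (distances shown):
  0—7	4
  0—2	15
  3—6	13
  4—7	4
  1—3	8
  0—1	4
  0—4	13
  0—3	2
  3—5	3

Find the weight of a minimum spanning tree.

Kruskal's algorithm — process edges by increasing weight (ties by edge label):
0—3 (2): add — endpoints in different components.
3—5 (3): add — endpoints in different components.
0—1 (4): add — endpoints in different components.
0—7 (4): add — endpoints in different components.
4—7 (4): add — endpoints in different components.
1—3 (8): skip — 1 and 3 already connected.
0—4 (13): skip — 0 and 4 already connected.
3—6 (13): add — endpoints in different components.
0—2 (15): add — endpoints in different components.
MST edges: 0—3, 3—5, 0—1, 0—7, 4—7, 3—6, 0—2; total weight 2+3+4+4+4+13+15 = 45.

45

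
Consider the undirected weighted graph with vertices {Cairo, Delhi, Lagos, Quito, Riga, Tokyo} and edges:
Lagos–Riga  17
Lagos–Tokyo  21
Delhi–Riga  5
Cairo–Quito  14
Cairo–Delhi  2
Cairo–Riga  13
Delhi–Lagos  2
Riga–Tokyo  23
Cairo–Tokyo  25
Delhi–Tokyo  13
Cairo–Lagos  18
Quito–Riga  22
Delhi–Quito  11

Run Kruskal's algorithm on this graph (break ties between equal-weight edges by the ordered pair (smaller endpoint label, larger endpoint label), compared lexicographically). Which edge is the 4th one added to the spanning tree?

Kruskal: consider edges lightest-first.
Cairo–Delhi (2): add. Components now {Quito} {Lagos} {Tokyo} {Riga} {Cairo,Delhi}
Delhi–Lagos (2): add. Components now {Quito} {Cairo,Delhi,Lagos} {Tokyo} {Riga}
Delhi–Riga (5): add. Components now {Quito} {Cairo,Delhi,Lagos,Riga} {Tokyo}
Delhi–Quito (11): add. Components now {Cairo,Delhi,Lagos,Quito,Riga} {Tokyo}
Cairo–Riga (13): skip — Riga and Cairo already connected.
Delhi–Tokyo (13): add. Components now {Cairo,Delhi,Lagos,Quito,Riga,Tokyo}
The 4th edge added is Delhi–Quito.

Delhi-Quito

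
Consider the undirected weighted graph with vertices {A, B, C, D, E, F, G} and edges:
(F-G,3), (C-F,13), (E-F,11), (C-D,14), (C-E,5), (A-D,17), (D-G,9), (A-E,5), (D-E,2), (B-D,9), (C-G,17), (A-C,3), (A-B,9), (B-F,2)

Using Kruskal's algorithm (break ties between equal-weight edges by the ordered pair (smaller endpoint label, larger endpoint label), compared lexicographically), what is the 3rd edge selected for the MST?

A-C

Kruskal: consider edges lightest-first.
B-F (2): add. Components now {A} {B,F} {C} {D} {E} {G}
D-E (2): add. Components now {A} {B,F} {C} {D,E} {G}
A-C (3): add. Components now {A,C} {B,F} {D,E} {G}
F-G (3): add. Components now {A,C} {B,F,G} {D,E}
A-E (5): add. Components now {A,C,D,E} {B,F,G}
C-E (5): skip — C and E already connected.
A-B (9): add. Components now {A,B,C,D,E,F,G}
The 3rd edge added is A-C.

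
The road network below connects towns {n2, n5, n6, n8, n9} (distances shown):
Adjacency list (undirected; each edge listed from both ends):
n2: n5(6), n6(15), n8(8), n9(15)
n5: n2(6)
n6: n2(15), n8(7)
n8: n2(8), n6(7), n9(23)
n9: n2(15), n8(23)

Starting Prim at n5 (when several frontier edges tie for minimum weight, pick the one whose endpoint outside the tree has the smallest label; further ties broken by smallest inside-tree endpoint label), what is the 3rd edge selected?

n6-n8

Prim's algorithm from n5:
Step 1: cheapest edge leaving the tree is n2–n5 (6); add n2.
Step 2: cheapest edge leaving the tree is n2–n8 (8); add n8.
Step 3: cheapest edge leaving the tree is n6–n8 (7); add n6.
Step 4: cheapest edge leaving the tree is n2–n9 (15); add n9.
The 3rd edge added is n6–n8.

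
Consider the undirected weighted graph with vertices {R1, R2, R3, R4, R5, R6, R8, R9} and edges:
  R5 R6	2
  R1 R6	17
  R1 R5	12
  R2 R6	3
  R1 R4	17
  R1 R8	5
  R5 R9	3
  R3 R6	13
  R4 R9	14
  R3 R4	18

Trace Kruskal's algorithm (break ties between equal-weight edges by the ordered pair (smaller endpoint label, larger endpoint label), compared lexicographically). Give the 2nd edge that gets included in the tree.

R2-R6

Kruskal: consider edges lightest-first.
R5 R6 (2): add — endpoints in different components.
R2 R6 (3): add — endpoints in different components.
R5 R9 (3): add — endpoints in different components.
R1 R8 (5): add — endpoints in different components.
R1 R5 (12): add — endpoints in different components.
R3 R6 (13): add — endpoints in different components.
R4 R9 (14): add — endpoints in different components.
The 2nd edge added is R2 R6.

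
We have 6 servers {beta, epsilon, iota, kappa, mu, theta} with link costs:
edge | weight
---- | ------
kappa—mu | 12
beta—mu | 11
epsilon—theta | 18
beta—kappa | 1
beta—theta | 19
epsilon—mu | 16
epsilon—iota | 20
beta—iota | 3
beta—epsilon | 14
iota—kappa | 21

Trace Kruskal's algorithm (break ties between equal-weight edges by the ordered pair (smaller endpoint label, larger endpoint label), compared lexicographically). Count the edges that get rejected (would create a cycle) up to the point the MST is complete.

2

Sort edges by weight, then run Kruskal:
beta—kappa (1): add — endpoints in different components.
beta—iota (3): add — endpoints in different components.
beta—mu (11): add — endpoints in different components.
kappa—mu (12): skip — kappa and mu already connected.
beta—epsilon (14): add — endpoints in different components.
epsilon—mu (16): skip — mu and epsilon already connected.
epsilon—theta (18): add — endpoints in different components.
Edges rejected before the tree was complete: 2.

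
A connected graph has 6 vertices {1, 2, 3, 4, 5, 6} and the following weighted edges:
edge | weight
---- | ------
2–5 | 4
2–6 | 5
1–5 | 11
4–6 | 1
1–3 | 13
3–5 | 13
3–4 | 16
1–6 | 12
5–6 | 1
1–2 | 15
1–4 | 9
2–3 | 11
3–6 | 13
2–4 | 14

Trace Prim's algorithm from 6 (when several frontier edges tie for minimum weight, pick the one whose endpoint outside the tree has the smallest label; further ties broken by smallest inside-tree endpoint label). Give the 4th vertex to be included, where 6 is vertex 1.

Prim's algorithm from 6:
Step 1: frontier [4–6 1, 5–6 1, 2–6 5, 1–6 12, 3–6 13] → take 4–6 (1); add 4.
Step 2: frontier [1–4 9, 2–4 14, 3–4 16, 5–6 1, 2–6 5, 1–6 12, 3–6 13] → take 5–6 (1); add 5.
Step 3: frontier [1–4 9, 2–4 14, 3–4 16, 2–5 4, 1–5 11, 3–5 13, 2–6 5, 1–6 12, 3–6 13] → take 2–5 (4); add 2.
Step 4: frontier [2–3 11, 1–2 15, 1–4 9, 3–4 16, 1–5 11, 3–5 13, 1–6 12, 3–6 13] → take 1–4 (9); add 1.
Step 5: frontier [1–3 13, 2–3 11, 3–4 16, 3–5 13, 3–6 13] → take 2–3 (11); add 3.
Vertex order: 6, 4, 5, 2, 1, 3. The 4th vertex is 2.

2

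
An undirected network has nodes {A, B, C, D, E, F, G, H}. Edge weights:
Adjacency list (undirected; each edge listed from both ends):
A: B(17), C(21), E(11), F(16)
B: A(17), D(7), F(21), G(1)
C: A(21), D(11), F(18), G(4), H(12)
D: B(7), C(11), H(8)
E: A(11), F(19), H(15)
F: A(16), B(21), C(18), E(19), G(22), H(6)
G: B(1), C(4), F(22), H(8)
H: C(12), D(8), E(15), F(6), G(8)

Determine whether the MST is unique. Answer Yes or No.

Sort edges by weight, then run Kruskal:
B G (1): add — endpoints in different components.
C G (4): add — endpoints in different components.
F H (6): add — endpoints in different components.
B D (7): add — endpoints in different components.
D H (8): add — endpoints in different components.
G H (8): skip — G and H already connected.
A E (11): add — endpoints in different components.
C D (11): skip — C and D already connected.
C H (12): skip — C and H already connected.
E H (15): add — endpoints in different components.
Non-tree edge G H has weight 8, equal to the heaviest edge on its tree cycle — swapping gives another MST of the same weight. Not unique.

No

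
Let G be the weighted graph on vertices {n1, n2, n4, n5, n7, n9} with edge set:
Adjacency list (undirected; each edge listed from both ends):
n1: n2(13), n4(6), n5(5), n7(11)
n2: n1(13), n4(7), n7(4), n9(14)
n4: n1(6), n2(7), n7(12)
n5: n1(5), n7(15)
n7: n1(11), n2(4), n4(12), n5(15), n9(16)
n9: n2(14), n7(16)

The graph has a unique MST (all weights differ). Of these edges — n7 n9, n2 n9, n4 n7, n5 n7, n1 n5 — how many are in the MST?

2

Kruskal's algorithm — process edges by increasing weight (ties by edge label):
n2 n7 (4): add. Components now {n9} {n5} {n2,n7} {n1} {n4}
n1 n5 (5): add. Components now {n9} {n1,n5} {n2,n7} {n4}
n1 n4 (6): add. Components now {n9} {n1,n4,n5} {n2,n7}
n2 n4 (7): add. Components now {n9} {n1,n2,n4,n5,n7}
n1 n7 (11): skip — n1 and n7 already connected.
n4 n7 (12): skip — n4 and n7 already connected.
n1 n2 (13): skip — n2 and n1 already connected.
n2 n9 (14): add. Components now {n1,n2,n4,n5,n7,n9}
MST edge set: {n2 n7, n1 n5, n1 n4, n2 n4, n2 n9}.
Of the listed edges, {n2 n9, n1 n5} are in the MST → 2.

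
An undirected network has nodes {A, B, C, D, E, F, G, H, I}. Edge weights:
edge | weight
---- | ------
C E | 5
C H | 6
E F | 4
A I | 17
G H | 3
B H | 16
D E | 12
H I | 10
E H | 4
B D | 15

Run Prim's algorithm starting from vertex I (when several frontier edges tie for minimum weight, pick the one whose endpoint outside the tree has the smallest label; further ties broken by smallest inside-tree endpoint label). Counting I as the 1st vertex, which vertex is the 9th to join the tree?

A

Grow the tree from I using Prim:
Step 1: frontier [H I 10, A I 17] → take H I (10); add H.
Step 2: frontier [G H 3, E H 4, C H 6, B H 16, A I 17] → take G H (3); add G.
Step 3: frontier [E H 4, C H 6, B H 16, A I 17] → take E H (4); add E.
Step 4: frontier [E F 4, C E 5, D E 12, C H 6, B H 16, A I 17] → take E F (4); add F.
Step 5: frontier [C E 5, D E 12, C H 6, B H 16, A I 17] → take C E (5); add C.
Step 6: frontier [D E 12, B H 16, A I 17] → take D E (12); add D.
Step 7: frontier [B D 15, B H 16, A I 17] → take B D (15); add B.
Step 8: frontier [A I 17] → take A I (17); add A.
Vertex order: I, H, G, E, F, C, D, B, A. The 9th vertex is A.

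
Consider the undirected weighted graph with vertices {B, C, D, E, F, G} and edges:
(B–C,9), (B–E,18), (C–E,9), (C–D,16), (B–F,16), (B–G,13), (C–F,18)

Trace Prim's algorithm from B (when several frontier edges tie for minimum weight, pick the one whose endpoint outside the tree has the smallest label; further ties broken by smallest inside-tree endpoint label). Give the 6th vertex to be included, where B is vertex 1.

F

Prim's algorithm from B:
Step 1: cheapest edge leaving the tree is B–C (9); add C.
Step 2: cheapest edge leaving the tree is C–E (9); add E.
Step 3: cheapest edge leaving the tree is B–G (13); add G.
Step 4: cheapest edge leaving the tree is C–D (16); add D.
Step 5: cheapest edge leaving the tree is B–F (16); add F.
Vertex order: B, C, E, G, D, F. The 6th vertex is F.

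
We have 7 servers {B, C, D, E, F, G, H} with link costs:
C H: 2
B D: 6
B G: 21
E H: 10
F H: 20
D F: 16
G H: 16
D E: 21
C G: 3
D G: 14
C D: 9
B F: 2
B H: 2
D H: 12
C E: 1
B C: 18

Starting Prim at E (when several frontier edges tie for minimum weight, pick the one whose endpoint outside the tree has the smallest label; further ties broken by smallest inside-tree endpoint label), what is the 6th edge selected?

Prim's algorithm from E:
Step 1: cheapest edge leaving the tree is C E (1); add C.
Step 2: cheapest edge leaving the tree is C H (2); add H.
Step 3: cheapest edge leaving the tree is B H (2); add B.
Step 4: cheapest edge leaving the tree is B F (2); add F.
Step 5: cheapest edge leaving the tree is C G (3); add G.
Step 6: cheapest edge leaving the tree is B D (6); add D.
The 6th edge added is B D.

B-D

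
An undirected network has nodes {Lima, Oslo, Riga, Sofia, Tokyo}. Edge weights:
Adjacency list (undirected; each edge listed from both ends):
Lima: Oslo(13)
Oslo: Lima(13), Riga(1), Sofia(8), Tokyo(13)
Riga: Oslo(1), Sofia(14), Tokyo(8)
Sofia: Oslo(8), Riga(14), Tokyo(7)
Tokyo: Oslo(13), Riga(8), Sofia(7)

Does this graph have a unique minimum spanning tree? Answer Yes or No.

Kruskal: consider edges lightest-first.
Oslo–Riga (1): add — endpoints in different components.
Sofia–Tokyo (7): add — endpoints in different components.
Oslo–Sofia (8): add — endpoints in different components.
Riga–Tokyo (8): skip — Tokyo and Riga already connected.
Lima–Oslo (13): add — endpoints in different components.
Non-tree edge Riga–Tokyo has weight 8, equal to the heaviest edge on its tree cycle — swapping gives another MST of the same weight. Not unique.

No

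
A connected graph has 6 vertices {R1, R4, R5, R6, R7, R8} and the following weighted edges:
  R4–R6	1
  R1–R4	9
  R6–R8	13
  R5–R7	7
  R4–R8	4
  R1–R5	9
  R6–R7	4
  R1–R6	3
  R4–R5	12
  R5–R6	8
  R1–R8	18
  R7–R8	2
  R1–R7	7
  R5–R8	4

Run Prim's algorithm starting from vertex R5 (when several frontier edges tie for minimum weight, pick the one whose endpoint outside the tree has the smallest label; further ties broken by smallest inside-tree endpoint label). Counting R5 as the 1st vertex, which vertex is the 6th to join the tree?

R1

Prim, starting at R5.
Step 1: cheapest edge leaving the tree is R5–R8 (4); add R8.
Step 2: cheapest edge leaving the tree is R7–R8 (2); add R7.
Step 3: cheapest edge leaving the tree is R4–R8 (4); add R4.
Step 4: cheapest edge leaving the tree is R4–R6 (1); add R6.
Step 5: cheapest edge leaving the tree is R1–R6 (3); add R1.
Vertex order: R5, R8, R7, R4, R6, R1. The 6th vertex is R1.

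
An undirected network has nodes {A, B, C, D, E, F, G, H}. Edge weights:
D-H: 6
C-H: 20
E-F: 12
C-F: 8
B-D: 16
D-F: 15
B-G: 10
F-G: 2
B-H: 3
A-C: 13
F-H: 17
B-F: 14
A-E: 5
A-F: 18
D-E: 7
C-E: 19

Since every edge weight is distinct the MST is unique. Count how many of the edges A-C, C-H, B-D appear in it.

Kruskal's algorithm — process edges by increasing weight (ties by edge label):
F-G (2): add — endpoints in different components.
B-H (3): add — endpoints in different components.
A-E (5): add — endpoints in different components.
D-H (6): add — endpoints in different components.
D-E (7): add — endpoints in different components.
C-F (8): add — endpoints in different components.
B-G (10): add — endpoints in different components.
MST edge set: {F-G, B-H, A-E, D-H, D-E, C-F, B-G}.
Of the listed edges, {} are in the MST → 0.

0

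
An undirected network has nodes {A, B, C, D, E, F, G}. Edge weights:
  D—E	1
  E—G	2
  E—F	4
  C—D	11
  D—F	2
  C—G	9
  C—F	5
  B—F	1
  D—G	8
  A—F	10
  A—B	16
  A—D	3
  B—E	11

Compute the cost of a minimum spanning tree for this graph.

14

Kruskal's algorithm — process edges by increasing weight (ties by edge label):
B—F (1): add — endpoints in different components.
D—E (1): add — endpoints in different components.
D—F (2): add — endpoints in different components.
E—G (2): add — endpoints in different components.
A—D (3): add — endpoints in different components.
E—F (4): skip — E and F already connected.
C—F (5): add — endpoints in different components.
MST edges: B—F, D—E, D—F, E—G, A—D, C—F; total weight 1+1+2+2+3+5 = 14.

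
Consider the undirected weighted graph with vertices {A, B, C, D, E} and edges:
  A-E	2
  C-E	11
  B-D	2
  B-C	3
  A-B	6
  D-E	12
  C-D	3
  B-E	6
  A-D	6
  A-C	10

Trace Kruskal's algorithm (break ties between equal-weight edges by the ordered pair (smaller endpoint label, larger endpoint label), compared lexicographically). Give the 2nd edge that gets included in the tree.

Kruskal's algorithm — process edges by increasing weight (ties by edge label):
A-E (2): add — endpoints in different components.
B-D (2): add — endpoints in different components.
B-C (3): add — endpoints in different components.
C-D (3): skip — C and D already connected.
A-B (6): add — endpoints in different components.
The 2nd edge added is B-D.

B-D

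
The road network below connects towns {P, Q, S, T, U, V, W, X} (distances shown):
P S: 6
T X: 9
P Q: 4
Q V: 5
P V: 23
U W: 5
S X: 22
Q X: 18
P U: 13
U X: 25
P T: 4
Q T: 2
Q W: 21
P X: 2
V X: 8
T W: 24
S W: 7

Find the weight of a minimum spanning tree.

31

Prim's algorithm from S:
Step 1: cheapest edge leaving the tree is P S (6); add P.
Step 2: cheapest edge leaving the tree is P X (2); add X.
Step 3: cheapest edge leaving the tree is P Q (4); add Q.
Step 4: cheapest edge leaving the tree is Q T (2); add T.
Step 5: cheapest edge leaving the tree is Q V (5); add V.
Step 6: cheapest edge leaving the tree is S W (7); add W.
Step 7: cheapest edge leaving the tree is U W (5); add U.
MST edges: P S, P X, P Q, Q T, Q V, S W, U W; total weight 6+2+4+2+5+7+5 = 31.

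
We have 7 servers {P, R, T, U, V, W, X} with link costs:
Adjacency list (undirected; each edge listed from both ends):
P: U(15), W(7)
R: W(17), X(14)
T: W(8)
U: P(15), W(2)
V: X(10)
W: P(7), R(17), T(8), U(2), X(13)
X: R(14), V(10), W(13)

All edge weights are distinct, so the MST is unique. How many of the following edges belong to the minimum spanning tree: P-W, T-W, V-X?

Kruskal's algorithm — process edges by increasing weight (ties by edge label):
U-W (2): add. Components now {P} {U,W} {V} {X} {T} {R}
P-W (7): add. Components now {P,U,W} {V} {X} {T} {R}
T-W (8): add. Components now {P,T,U,W} {V} {X} {R}
V-X (10): add. Components now {P,T,U,W} {V,X} {R}
W-X (13): add. Components now {P,T,U,V,W,X} {R}
R-X (14): add. Components now {P,R,T,U,V,W,X}
MST edge set: {U-W, P-W, T-W, V-X, W-X, R-X}.
Of the listed edges, {P-W, T-W, V-X} are in the MST → 3.

3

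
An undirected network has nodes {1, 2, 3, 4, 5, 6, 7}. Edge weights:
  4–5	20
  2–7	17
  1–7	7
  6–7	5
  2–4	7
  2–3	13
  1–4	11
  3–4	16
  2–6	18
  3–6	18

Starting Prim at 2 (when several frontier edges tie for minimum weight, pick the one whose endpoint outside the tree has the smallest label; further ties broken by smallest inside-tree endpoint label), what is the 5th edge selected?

2-3

Prim, starting at 2.
Step 1: cheapest edge leaving the tree is 2–4 (7); add 4.
Step 2: cheapest edge leaving the tree is 1–4 (11); add 1.
Step 3: cheapest edge leaving the tree is 1–7 (7); add 7.
Step 4: cheapest edge leaving the tree is 6–7 (5); add 6.
Step 5: cheapest edge leaving the tree is 2–3 (13); add 3.
Step 6: cheapest edge leaving the tree is 4–5 (20); add 5.
The 5th edge added is 2–3.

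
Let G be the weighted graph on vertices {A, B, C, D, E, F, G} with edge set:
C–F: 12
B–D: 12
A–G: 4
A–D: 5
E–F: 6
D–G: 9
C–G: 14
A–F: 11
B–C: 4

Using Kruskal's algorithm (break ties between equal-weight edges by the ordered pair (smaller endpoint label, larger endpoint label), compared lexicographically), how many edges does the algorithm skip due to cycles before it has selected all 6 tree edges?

1

Kruskal's algorithm — process edges by increasing weight (ties by edge label):
A–G (4): add. Components now {A,G} {B} {C} {D} {E} {F}
B–C (4): add. Components now {A,G} {B,C} {D} {E} {F}
A–D (5): add. Components now {A,D,G} {B,C} {E} {F}
E–F (6): add. Components now {A,D,G} {B,C} {E,F}
D–G (9): skip — D and G already connected.
A–F (11): add. Components now {A,D,E,F,G} {B,C}
B–D (12): add. Components now {A,B,C,D,E,F,G}
Edges rejected before the tree was complete: 1.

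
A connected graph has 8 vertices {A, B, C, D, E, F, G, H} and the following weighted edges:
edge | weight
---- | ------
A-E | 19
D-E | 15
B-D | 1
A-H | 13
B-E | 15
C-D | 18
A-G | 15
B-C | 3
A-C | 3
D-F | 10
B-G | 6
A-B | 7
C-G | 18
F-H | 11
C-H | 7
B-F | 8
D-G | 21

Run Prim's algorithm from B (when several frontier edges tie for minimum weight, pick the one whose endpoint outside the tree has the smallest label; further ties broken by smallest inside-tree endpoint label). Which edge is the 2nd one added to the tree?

B-C

Grow the tree from B using Prim:
Step 1: cheapest edge leaving the tree is B-D (1); add D.
Step 2: cheapest edge leaving the tree is B-C (3); add C.
Step 3: cheapest edge leaving the tree is A-C (3); add A.
Step 4: cheapest edge leaving the tree is B-G (6); add G.
Step 5: cheapest edge leaving the tree is C-H (7); add H.
Step 6: cheapest edge leaving the tree is B-F (8); add F.
Step 7: cheapest edge leaving the tree is B-E (15); add E.
The 2nd edge added is B-C.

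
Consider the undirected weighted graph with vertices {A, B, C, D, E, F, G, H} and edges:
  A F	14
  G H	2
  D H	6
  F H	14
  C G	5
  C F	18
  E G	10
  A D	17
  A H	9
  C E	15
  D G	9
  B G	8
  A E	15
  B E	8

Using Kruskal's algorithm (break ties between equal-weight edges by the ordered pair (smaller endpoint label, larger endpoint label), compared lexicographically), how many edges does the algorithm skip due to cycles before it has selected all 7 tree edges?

2

Kruskal: consider edges lightest-first.
G H (2): add — endpoints in different components.
C G (5): add — endpoints in different components.
D H (6): add — endpoints in different components.
B E (8): add — endpoints in different components.
B G (8): add — endpoints in different components.
A H (9): add — endpoints in different components.
D G (9): skip — D and G already connected.
E G (10): skip — E and G already connected.
A F (14): add — endpoints in different components.
Edges rejected before the tree was complete: 2.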